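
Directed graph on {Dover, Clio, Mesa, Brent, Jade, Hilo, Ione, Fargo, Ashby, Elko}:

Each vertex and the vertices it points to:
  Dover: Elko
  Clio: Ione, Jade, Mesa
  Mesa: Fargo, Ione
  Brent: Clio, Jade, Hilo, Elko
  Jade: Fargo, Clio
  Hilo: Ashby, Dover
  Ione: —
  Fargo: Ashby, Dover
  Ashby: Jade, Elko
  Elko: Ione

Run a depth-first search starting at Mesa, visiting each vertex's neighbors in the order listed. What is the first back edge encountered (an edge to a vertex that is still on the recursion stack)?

Jade->Fargo

DFS from Mesa (visiting each vertex's neighbors in the order listed); mark gray on enter, black on exit:
Mesa gray
  Fargo gray
    Ashby gray
      Jade gray
        Jade→Fargo: Fargo is gray → back edge
First back edge: Jade → Fargo.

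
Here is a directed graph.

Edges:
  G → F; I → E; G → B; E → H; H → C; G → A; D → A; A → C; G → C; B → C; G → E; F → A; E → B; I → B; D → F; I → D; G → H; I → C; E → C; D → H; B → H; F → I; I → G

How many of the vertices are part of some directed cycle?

4

A vertex is on a directed cycle iff it belongs to a strongly connected component of size ≥ 2 (or has a self-loop).
The vertices on cycles are {D, F, G, I} — 4 in total.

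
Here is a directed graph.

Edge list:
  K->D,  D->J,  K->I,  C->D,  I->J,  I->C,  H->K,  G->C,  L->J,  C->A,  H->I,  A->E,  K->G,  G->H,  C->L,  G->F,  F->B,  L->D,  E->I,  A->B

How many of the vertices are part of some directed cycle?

7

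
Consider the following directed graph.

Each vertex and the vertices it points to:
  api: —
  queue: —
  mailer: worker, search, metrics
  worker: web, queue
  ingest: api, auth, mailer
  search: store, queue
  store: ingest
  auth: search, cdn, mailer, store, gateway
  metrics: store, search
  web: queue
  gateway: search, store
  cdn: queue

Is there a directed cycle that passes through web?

web lies on a cycle iff there is a path from web back to itself.
Exploring from web, it never reaches itself; equivalently, its strongly connected component is a singleton.

No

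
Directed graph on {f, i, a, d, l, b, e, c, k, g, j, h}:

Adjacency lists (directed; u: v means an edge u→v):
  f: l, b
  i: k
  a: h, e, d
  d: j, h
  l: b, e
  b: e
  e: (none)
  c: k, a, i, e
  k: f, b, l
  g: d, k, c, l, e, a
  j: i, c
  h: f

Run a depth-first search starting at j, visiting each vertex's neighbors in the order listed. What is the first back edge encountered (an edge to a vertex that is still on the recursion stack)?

d->j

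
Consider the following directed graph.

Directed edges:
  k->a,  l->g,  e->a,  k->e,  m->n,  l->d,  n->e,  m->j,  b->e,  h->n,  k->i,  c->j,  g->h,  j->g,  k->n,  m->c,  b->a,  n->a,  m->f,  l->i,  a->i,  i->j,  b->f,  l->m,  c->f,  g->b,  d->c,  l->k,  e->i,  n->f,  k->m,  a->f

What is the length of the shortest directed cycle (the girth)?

5

For each vertex v, BFS finds the shortest path from v back to v.
The shortest such closed walk is g → b → a → i → j → g, length 5.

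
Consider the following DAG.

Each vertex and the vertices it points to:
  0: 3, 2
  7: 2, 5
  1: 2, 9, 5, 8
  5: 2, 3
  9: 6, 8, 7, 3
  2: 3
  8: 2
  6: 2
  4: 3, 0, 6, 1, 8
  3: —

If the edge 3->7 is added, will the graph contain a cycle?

Adding 3→7 creates a cycle iff 7 can already reach 3.
Path from 7: 7 → 2 → 3.
So 7 → … → 3 → 7 is a cycle.

Yes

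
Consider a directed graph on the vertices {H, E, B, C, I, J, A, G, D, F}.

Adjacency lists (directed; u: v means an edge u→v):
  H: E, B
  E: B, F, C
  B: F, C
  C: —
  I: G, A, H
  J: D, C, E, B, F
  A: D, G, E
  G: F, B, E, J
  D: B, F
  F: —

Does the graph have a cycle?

No

DFS with white/gray/black marking, starting from I:
I gray
  G gray
    F gray
    F black
    B gray
      B→F: F black — skip
      C gray
      C black
    B black
    E gray
      E→B: B black — skip
      E→F: F black — skip
      E→C: C black — skip
    E black
    J gray
      D gray
        D→B: B black — skip
        D→F: F black — skip
      D black
      J→C: C black — skip
      J→E: E black — skip
      J→B: B black — skip
      J→F: F black — skip
    J black
  G black
  A gray
    A→D: D black — skip
    A→G: G black — skip
    A→E: E black — skip
  A black
  H gray
    H→E: E black — skip
    H→B: B black — skip
  H black
I black
Every edge goes to a white or black vertex — no back edge, so the graph is acyclic.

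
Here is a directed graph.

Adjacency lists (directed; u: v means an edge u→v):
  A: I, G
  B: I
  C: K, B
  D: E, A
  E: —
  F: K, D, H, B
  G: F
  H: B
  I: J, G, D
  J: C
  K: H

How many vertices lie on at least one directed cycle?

10

A vertex is on a directed cycle iff it belongs to a strongly connected component of size ≥ 2 (or has a self-loop).
The vertices on cycles are {A, B, C, D, F, G, H, I, J, K} — 10 in total.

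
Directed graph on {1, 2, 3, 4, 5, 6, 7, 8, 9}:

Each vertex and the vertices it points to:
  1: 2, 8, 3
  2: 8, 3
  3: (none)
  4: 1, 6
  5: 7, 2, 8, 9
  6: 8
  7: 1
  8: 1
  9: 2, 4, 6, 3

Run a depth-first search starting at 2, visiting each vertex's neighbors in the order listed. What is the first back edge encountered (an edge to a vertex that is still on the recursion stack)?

DFS from 2 (visiting each vertex's neighbors in the order listed); mark gray on enter, black on exit:
2 gray
  8 gray
    1 gray
      1→2: 2 is gray → back edge
First back edge: 1 → 2.

1->2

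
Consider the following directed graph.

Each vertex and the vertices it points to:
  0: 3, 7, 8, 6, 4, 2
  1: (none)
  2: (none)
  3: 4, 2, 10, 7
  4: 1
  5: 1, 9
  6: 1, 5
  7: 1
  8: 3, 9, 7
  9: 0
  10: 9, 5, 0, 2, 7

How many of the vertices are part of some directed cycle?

A vertex is on a directed cycle iff it belongs to a strongly connected component of size ≥ 2 (or has a self-loop).
The vertices on cycles are {0, 3, 5, 6, 8, 9, 10} — 7 in total.

7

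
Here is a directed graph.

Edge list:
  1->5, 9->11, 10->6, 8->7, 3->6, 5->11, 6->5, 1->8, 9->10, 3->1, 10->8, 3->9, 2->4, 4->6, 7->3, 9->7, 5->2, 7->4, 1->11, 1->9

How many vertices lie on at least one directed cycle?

10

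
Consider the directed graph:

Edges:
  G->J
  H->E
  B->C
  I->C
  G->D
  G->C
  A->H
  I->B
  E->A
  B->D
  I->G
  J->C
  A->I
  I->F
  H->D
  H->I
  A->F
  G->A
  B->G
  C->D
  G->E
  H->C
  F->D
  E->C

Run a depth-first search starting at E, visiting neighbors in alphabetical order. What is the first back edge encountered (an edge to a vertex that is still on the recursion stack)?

H->E

DFS from E (visiting neighbors in alphabetical order); mark gray on enter, black on exit:
E gray
  A gray
    F gray
      D gray
      D black
    F black
    H gray
      C gray
        C→D: D black — skip
      C black
      H→D: D black — skip
      H→E: E is gray → back edge
First back edge: H → E.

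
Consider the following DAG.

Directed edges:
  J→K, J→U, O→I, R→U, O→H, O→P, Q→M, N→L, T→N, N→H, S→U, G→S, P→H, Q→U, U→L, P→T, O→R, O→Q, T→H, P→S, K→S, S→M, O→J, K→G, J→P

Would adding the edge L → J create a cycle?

Yes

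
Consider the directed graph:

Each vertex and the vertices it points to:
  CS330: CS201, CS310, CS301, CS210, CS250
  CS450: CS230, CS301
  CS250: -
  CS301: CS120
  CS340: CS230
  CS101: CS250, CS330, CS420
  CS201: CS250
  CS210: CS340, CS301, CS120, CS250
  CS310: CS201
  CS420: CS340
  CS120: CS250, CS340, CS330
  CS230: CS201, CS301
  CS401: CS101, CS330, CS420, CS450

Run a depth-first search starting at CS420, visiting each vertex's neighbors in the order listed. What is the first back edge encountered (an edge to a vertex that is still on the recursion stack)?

CS120->CS340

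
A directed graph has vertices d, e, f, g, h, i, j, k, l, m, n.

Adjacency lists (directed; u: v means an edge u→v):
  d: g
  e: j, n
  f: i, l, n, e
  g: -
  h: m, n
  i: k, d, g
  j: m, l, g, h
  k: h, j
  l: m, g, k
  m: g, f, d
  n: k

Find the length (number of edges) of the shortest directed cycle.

For each vertex v, BFS finds the shortest path from v back to v.
The shortest such closed walk is f → l → m → f, length 3.

3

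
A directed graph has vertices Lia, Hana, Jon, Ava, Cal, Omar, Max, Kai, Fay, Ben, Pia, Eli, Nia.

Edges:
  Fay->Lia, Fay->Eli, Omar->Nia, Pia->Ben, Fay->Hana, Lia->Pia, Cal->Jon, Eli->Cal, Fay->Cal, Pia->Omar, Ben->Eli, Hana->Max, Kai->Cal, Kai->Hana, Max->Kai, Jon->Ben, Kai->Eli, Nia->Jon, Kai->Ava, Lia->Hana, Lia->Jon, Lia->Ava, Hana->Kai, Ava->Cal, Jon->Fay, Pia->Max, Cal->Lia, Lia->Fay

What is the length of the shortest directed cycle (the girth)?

For each vertex v, BFS finds the shortest path from v back to v.
The shortest such closed walk is Lia → Fay → Lia, length 2.

2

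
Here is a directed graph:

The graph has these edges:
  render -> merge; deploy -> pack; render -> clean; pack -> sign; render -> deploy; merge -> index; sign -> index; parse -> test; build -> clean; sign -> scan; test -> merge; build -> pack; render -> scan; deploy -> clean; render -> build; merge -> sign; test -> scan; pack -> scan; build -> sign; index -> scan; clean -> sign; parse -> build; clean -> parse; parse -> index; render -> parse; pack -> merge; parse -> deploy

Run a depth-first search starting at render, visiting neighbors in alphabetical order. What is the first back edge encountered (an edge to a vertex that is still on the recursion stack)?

DFS from render (visiting neighbors in alphabetical order); mark gray on enter, black on exit:
render gray
  build gray
    clean gray
      parse gray
        parse→build: build is gray → back edge
First back edge: parse → build.

parse->build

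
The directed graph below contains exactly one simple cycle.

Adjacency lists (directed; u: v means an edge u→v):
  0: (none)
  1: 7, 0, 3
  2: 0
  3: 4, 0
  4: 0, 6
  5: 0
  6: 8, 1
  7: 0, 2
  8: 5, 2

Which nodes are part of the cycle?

DFS with gray/black marking from 6:
6 gray
  8 gray
    5 gray
      0 gray
      0 black
    5 black
    2 gray
      2→0: 0 black — skip
    2 black
  8 black
  1 gray
    7 gray
      7→0: 0 black — skip
      7→2: 2 black — skip
    7 black
    1→0: 0 black — skip
    3 gray
      4 gray
        4→0: 0 black — skip
        4→6: 6 is gray → back edge
Back edge closes the cycle 6 → 1 → 3 → 4 → 6; its vertices are {1, 3, 4, 6}.

1, 3, 4, 6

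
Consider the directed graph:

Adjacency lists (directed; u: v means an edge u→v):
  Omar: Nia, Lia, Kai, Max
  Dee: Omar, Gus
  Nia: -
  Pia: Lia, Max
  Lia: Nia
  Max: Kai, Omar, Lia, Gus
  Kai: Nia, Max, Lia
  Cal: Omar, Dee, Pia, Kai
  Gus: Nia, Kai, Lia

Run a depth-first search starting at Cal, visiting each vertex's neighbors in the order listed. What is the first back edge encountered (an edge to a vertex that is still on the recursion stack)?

DFS from Cal (visiting each vertex's neighbors in the order listed); mark gray on enter, black on exit:
Cal gray
  Omar gray
    Nia gray
    Nia black
    Lia gray
      Lia→Nia: Nia black — skip
    Lia black
    Kai gray
      Kai→Nia: Nia black — skip
      Max gray
        Max→Kai: Kai is gray → back edge
First back edge: Max → Kai.

Max->Kai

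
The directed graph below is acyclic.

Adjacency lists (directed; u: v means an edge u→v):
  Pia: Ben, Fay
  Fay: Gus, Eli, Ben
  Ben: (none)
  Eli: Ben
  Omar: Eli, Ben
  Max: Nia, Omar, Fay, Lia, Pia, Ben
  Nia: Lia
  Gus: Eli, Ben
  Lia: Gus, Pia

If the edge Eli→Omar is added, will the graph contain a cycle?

Adding Eli→Omar creates a cycle iff Omar can already reach Eli.
Path from Omar: Omar → Eli.
So Omar → … → Eli → Omar is a cycle.

Yes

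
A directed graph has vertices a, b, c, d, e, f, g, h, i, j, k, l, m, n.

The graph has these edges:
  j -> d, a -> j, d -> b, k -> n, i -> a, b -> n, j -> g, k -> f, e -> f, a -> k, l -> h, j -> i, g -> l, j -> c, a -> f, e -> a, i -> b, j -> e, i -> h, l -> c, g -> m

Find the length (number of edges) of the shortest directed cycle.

For each vertex v, BFS finds the shortest path from v back to v.
The shortest such closed walk is a → j → e → a, length 3.

3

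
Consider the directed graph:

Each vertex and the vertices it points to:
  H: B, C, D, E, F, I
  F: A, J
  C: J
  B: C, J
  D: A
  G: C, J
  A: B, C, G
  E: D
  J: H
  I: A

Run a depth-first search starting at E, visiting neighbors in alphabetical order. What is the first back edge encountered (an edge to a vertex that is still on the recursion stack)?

H->B

DFS from E (visiting neighbors in alphabetical order); mark gray on enter, black on exit:
E gray
  D gray
    A gray
      B gray
        C gray
          J gray
            H gray
              H→B: B is gray → back edge
First back edge: H → B.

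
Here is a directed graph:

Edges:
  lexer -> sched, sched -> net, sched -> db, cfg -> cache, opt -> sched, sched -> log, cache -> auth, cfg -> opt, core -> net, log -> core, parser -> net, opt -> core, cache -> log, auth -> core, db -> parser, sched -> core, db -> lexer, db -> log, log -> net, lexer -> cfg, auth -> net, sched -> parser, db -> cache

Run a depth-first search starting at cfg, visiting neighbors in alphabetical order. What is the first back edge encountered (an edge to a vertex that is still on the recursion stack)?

lexer→cfg

DFS from cfg (visiting neighbors in alphabetical order); mark gray on enter, black on exit:
cfg gray
  cache gray
    auth gray
      core gray
        net gray
        net black
      core black
      auth→net: net black — skip
    auth black
    log gray
      log→core: core black — skip
      log→net: net black — skip
    log black
  cache black
  opt gray
    opt→core: core black — skip
    sched gray
      sched→core: core black — skip
      db gray
        db→cache: cache black — skip
        lexer gray
          lexer→cfg: cfg is gray → back edge
First back edge: lexer → cfg.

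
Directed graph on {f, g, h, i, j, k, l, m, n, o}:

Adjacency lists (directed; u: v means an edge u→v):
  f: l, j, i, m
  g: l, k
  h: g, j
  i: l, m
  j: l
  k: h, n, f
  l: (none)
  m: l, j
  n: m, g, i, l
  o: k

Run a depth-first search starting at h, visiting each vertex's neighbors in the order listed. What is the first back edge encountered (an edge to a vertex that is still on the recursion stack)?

k->h

DFS from h (visiting each vertex's neighbors in the order listed); mark gray on enter, black on exit:
h gray
  g gray
    l gray
    l black
    k gray
      k→h: h is gray → back edge
First back edge: k → h.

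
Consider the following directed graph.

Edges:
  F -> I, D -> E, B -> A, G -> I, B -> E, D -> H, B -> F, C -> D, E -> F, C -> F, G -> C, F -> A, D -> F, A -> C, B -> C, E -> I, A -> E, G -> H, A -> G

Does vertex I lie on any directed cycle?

I lies on a cycle iff there is a path from I back to itself.
Exploring from I, it never reaches itself; equivalently, its strongly connected component is a singleton.

No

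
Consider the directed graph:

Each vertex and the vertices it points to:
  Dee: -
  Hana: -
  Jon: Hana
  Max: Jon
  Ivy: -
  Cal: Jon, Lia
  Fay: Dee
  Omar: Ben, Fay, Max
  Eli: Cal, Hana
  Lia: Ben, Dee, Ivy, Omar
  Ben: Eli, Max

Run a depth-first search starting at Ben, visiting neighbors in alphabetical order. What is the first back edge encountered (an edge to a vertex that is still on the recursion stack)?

Lia→Ben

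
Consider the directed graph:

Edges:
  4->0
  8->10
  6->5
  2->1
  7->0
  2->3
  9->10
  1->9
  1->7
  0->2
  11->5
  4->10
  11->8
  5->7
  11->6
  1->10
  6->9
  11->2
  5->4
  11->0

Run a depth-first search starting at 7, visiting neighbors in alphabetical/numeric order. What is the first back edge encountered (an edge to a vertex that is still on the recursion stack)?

DFS from 7 (visiting neighbors in alphabetical/numeric order); mark gray on enter, black on exit:
7 gray
  0 gray
    2 gray
      1 gray
        1→7: 7 is gray → back edge
First back edge: 1 → 7.

1→7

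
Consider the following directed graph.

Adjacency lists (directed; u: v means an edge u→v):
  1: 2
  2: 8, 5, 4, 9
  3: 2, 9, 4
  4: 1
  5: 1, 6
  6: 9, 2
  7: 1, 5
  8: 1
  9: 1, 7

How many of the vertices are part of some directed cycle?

A vertex is on a directed cycle iff it belongs to a strongly connected component of size ≥ 2 (or has a self-loop).
The vertices on cycles are {1, 2, 4, 5, 6, 7, 8, 9} — 8 in total.

8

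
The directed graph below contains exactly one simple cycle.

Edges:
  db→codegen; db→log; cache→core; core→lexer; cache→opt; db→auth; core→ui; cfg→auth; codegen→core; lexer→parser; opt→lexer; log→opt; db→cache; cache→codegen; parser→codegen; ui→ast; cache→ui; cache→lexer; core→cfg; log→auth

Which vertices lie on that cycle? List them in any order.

core, lexer, parser, codegen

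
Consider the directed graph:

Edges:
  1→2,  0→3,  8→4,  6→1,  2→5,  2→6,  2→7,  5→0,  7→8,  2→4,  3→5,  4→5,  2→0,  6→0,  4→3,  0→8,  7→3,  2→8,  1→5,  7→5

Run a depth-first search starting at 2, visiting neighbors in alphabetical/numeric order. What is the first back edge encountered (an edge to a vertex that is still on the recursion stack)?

5->0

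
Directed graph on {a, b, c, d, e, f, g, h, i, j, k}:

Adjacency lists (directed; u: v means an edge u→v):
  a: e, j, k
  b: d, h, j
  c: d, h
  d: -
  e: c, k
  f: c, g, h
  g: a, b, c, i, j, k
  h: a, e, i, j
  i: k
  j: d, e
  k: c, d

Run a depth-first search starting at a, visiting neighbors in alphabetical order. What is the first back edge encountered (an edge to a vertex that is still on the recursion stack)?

DFS from a (visiting neighbors in alphabetical order); mark gray on enter, black on exit:
a gray
  e gray
    c gray
      d gray
      d black
      h gray
        h→a: a is gray → back edge
First back edge: h → a.

h→a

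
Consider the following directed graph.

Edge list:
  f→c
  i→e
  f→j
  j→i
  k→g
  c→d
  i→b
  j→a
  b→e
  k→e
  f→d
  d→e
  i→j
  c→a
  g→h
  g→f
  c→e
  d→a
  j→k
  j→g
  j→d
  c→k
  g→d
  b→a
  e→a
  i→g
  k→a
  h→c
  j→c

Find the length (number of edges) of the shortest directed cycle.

For each vertex v, BFS finds the shortest path from v back to v.
The shortest such closed walk is i → j → i, length 2.

2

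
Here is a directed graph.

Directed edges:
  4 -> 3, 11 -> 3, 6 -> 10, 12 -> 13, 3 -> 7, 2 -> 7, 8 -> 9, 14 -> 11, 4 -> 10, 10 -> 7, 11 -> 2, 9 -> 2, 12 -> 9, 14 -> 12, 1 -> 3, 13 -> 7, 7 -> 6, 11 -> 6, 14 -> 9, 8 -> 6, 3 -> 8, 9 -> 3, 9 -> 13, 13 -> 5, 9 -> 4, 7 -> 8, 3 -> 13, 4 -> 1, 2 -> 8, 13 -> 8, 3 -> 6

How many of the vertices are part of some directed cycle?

10

A vertex is on a directed cycle iff it belongs to a strongly connected component of size ≥ 2 (or has a self-loop).
The vertices on cycles are {1, 2, 3, 4, 6, 7, 8, 9, 10, 13} — 10 in total.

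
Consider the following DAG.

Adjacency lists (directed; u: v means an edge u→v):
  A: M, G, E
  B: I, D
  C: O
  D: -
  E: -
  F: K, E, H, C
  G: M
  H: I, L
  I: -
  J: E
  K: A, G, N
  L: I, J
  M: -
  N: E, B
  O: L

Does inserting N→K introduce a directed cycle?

Adding N→K creates a cycle iff K can already reach N.
Path from K: K → N.
So K → … → N → K is a cycle.

Yes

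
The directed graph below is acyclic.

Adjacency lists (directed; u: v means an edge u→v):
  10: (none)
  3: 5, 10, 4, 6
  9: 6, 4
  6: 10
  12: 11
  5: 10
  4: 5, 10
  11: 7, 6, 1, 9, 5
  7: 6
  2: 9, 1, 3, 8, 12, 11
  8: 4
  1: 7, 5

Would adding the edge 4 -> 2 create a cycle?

Yes

Adding 4→2 creates a cycle iff 2 can already reach 4.
Path from 2: 2 → 8 → 4.
So 2 → … → 4 → 2 is a cycle.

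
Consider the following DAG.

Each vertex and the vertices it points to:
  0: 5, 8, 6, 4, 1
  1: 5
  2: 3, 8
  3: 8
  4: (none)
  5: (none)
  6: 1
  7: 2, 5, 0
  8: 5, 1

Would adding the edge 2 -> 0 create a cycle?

No

Adding 2→0 creates a cycle iff 0 can already reach 2.
Explore from 0: no path reaches 2. The graph stays acyclic.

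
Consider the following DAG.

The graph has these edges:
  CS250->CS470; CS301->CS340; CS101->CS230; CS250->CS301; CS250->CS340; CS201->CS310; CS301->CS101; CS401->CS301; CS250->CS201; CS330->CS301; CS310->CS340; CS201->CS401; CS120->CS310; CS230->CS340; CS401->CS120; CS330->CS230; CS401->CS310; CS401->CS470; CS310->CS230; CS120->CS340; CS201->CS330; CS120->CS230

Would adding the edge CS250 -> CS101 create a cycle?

No

Adding CS250→CS101 creates a cycle iff CS101 can already reach CS250.
Explore from CS101: no path reaches CS250. The graph stays acyclic.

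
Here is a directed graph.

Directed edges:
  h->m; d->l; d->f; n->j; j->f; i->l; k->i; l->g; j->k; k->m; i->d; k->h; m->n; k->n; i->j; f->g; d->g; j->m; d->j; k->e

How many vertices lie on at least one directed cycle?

7

A vertex is on a directed cycle iff it belongs to a strongly connected component of size ≥ 2 (or has a self-loop).
The vertices on cycles are {d, h, i, j, k, m, n} — 7 in total.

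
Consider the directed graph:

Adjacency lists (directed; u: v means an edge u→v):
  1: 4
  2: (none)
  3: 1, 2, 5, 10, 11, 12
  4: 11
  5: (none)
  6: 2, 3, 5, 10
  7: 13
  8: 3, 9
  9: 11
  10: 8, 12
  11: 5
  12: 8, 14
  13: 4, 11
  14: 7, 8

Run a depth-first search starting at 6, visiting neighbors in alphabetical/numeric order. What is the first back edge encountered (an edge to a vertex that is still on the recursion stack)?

DFS from 6 (visiting neighbors in alphabetical/numeric order); mark gray on enter, black on exit:
6 gray
  2 gray
  2 black
  3 gray
    1 gray
      4 gray
        11 gray
          5 gray
          5 black
        11 black
      4 black
    1 black
    3→2: 2 black — skip
    3→5: 5 black — skip
    10 gray
      8 gray
        8→3: 3 is gray → back edge
First back edge: 8 → 3.

8→3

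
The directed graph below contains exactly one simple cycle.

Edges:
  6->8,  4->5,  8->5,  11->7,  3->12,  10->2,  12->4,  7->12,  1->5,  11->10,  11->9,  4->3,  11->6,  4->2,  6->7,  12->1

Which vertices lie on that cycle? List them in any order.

DFS with gray/black marking from 12:
12 gray
  4 gray
    5 gray
    5 black
    3 gray
      3→12: 12 is gray → back edge
Back edge closes the cycle 12 → 4 → 3 → 12; its vertices are {3, 4, 12}.

3, 4, 12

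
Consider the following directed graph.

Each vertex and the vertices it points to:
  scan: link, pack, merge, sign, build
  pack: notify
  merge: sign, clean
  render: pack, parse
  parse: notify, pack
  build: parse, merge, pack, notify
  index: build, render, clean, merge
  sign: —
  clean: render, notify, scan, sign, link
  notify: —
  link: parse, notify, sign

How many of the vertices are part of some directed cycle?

4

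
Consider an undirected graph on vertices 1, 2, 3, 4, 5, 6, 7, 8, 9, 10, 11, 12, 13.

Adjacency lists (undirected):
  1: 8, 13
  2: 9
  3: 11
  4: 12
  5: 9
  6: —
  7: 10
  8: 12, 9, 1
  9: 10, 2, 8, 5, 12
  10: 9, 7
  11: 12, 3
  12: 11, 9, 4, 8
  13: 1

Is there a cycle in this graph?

DFS, tracking each vertex's parent; an edge to a visited non-parent vertex closes a cycle.
Start from 11:
visit 11 (parent –)
  visit 12 (parent 11)
    12–11: parent, skip
    visit 9 (parent 12)
      visit 10 (parent 9)
        10–9: parent, skip
        visit 7 (parent 10)
          7–10: parent, skip
      visit 2 (parent 9)
        2–9: parent, skip
      visit 8 (parent 9)
        8–12: 12 visited and ≠ parent → cycle
Cycle: 12 – 9 – 8 – 12.

Yes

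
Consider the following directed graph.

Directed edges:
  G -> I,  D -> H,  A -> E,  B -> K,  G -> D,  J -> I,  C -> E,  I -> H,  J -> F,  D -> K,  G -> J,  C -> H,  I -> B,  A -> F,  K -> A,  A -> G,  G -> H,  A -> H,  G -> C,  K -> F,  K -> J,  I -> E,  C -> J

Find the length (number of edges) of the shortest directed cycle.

4

For each vertex v, BFS finds the shortest path from v back to v.
The shortest such closed walk is A → G → D → K → A, length 4.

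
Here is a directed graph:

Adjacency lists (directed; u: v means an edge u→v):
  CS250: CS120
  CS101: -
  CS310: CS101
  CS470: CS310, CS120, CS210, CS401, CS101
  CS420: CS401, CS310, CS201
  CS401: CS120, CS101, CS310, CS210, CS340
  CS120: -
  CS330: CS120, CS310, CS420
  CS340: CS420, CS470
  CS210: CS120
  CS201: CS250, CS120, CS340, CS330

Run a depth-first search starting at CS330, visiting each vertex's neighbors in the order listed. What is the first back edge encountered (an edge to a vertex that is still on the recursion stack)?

DFS from CS330 (visiting each vertex's neighbors in the order listed); mark gray on enter, black on exit:
CS330 gray
  CS120 gray
  CS120 black
  CS310 gray
    CS101 gray
    CS101 black
  CS310 black
  CS420 gray
    CS401 gray
      CS401→CS120: CS120 black — skip
      CS401→CS101: CS101 black — skip
      CS401→CS310: CS310 black — skip
      CS210 gray
        CS210→CS120: CS120 black — skip
      CS210 black
      CS340 gray
        CS340→CS420: CS420 is gray → back edge
First back edge: CS340 → CS420.

CS340→CS420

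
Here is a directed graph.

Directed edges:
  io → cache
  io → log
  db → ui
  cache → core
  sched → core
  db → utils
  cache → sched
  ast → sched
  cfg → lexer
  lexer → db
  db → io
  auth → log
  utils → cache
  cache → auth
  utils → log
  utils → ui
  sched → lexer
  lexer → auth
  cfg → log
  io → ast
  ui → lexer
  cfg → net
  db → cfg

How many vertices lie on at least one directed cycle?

9

A vertex is on a directed cycle iff it belongs to a strongly connected component of size ≥ 2 (or has a self-loop).
The vertices on cycles are {db, io, ui, ast, cfg, cache, lexer, sched, utils} — 9 in total.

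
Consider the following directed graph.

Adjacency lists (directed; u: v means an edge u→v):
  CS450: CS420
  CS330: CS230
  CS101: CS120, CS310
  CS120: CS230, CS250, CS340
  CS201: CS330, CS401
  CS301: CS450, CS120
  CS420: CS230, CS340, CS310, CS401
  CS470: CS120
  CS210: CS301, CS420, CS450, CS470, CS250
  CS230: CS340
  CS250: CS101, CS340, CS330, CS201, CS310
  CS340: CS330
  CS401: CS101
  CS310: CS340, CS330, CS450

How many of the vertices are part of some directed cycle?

A vertex is on a directed cycle iff it belongs to a strongly connected component of size ≥ 2 (or has a self-loop).
The vertices on cycles are {CS101, CS120, CS201, CS230, CS250, CS310, CS330, CS340, CS401, CS420, CS450} — 11 in total.

11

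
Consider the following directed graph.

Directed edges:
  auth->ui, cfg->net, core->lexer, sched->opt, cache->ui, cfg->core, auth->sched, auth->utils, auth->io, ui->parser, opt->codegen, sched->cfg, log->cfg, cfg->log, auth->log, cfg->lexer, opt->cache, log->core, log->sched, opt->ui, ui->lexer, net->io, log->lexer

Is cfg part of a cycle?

Yes

cfg is on a cycle iff cfg can reach itself via ≥1 edge.
cfg → log → cfg — yes.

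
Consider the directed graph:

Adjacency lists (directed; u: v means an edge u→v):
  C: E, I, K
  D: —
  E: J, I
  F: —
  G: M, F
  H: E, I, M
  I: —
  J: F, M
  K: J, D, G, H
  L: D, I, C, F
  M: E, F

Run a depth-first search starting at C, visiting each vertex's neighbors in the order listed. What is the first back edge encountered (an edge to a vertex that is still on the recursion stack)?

DFS from C (visiting each vertex's neighbors in the order listed); mark gray on enter, black on exit:
C gray
  E gray
    J gray
      F gray
      F black
      M gray
        M→E: E is gray → back edge
First back edge: M → E.

M→E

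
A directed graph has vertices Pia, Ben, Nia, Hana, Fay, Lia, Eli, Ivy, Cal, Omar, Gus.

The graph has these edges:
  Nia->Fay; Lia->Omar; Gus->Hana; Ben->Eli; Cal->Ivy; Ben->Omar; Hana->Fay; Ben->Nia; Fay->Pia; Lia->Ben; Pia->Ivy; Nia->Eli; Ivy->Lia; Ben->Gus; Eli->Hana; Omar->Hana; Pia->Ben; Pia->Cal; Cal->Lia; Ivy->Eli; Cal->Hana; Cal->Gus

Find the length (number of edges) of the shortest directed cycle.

For each vertex v, BFS finds the shortest path from v back to v.
The shortest such closed walk is Fay → Pia → Cal → Hana → Fay, length 4.

4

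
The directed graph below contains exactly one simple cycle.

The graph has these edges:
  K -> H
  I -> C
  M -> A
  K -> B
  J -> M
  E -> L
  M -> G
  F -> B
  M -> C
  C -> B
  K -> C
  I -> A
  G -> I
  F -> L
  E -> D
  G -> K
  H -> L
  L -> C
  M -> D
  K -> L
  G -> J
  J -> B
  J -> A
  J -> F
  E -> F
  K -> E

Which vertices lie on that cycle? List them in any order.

G, J, M

DFS with gray/black marking from G:
G gray
  J gray
    B gray
    B black
    A gray
    A black
    M gray
      C gray
        C→B: B black — skip
      C black
      M→A: A black — skip
      D gray
      D black
      M→G: G is gray → back edge
Back edge closes the cycle G → J → M → G; its vertices are {G, J, M}.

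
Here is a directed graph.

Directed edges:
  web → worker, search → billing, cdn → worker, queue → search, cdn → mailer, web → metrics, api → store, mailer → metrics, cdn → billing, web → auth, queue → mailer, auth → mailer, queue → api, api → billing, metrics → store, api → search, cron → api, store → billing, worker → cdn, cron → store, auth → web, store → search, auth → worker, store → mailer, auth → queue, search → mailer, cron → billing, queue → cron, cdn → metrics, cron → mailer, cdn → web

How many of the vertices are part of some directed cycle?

A vertex is on a directed cycle iff it belongs to a strongly connected component of size ≥ 2 (or has a self-loop).
The vertices on cycles are {cdn, web, auth, store, mailer, search, worker, metrics} — 8 in total.

8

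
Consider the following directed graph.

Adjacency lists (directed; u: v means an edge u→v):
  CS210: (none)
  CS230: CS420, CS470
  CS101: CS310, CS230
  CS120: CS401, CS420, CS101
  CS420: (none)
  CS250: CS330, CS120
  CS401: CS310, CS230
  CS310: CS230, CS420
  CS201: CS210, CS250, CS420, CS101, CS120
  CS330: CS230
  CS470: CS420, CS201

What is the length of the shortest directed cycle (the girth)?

4

For each vertex v, BFS finds the shortest path from v back to v.
The shortest such closed walk is CS201 → CS101 → CS230 → CS470 → CS201, length 4.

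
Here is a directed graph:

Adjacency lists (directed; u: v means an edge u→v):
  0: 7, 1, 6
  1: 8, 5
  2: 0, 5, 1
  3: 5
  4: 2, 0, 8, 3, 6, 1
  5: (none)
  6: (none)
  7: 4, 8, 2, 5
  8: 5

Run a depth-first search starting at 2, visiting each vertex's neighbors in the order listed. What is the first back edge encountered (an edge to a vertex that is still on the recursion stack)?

DFS from 2 (visiting each vertex's neighbors in the order listed); mark gray on enter, black on exit:
2 gray
  0 gray
    7 gray
      4 gray
        4→2: 2 is gray → back edge
First back edge: 4 → 2.

4→2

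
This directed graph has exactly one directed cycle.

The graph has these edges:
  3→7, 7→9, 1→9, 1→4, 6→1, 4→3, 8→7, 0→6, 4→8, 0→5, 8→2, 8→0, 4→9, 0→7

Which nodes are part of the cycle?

DFS with gray/black marking from 1:
1 gray
  9 gray
  9 black
  4 gray
    3 gray
      7 gray
        7→9: 9 black — skip
      7 black
    3 black
    4→9: 9 black — skip
    8 gray
      8→7: 7 black — skip
      2 gray
      2 black
      0 gray
        0→7: 7 black — skip
        6 gray
          6→1: 1 is gray → back edge
Back edge closes the cycle 1 → 4 → 8 → 0 → 6 → 1; its vertices are {0, 1, 4, 6, 8}.

0, 1, 4, 6, 8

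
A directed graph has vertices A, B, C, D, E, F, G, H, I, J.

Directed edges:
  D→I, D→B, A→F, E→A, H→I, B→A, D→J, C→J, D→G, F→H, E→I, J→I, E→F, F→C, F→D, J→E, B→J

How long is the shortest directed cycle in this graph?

For each vertex v, BFS finds the shortest path from v back to v.
The shortest such closed walk is F → D → B → A → F, length 4.

4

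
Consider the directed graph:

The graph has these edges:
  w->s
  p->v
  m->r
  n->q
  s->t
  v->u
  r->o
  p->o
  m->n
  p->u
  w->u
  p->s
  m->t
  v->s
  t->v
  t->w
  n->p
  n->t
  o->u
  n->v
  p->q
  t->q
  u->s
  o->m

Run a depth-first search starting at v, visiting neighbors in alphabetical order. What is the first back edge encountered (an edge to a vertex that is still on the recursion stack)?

DFS from v (visiting neighbors in alphabetical order); mark gray on enter, black on exit:
v gray
  s gray
    t gray
      q gray
      q black
      t→v: v is gray → back edge
First back edge: t → v.

t→v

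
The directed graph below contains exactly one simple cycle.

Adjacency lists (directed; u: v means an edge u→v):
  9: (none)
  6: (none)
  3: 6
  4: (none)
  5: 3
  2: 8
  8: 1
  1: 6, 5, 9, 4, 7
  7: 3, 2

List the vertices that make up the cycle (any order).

1, 2, 7, 8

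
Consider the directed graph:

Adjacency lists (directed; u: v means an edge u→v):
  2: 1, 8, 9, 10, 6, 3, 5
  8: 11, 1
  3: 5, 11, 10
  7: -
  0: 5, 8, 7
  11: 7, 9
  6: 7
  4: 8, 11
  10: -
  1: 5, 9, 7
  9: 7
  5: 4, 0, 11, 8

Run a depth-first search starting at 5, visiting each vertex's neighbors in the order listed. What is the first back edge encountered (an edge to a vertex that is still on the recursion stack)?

1→5

DFS from 5 (visiting each vertex's neighbors in the order listed); mark gray on enter, black on exit:
5 gray
  4 gray
    8 gray
      11 gray
        7 gray
        7 black
        9 gray
          9→7: 7 black — skip
        9 black
      11 black
      1 gray
        1→5: 5 is gray → back edge
First back edge: 1 → 5.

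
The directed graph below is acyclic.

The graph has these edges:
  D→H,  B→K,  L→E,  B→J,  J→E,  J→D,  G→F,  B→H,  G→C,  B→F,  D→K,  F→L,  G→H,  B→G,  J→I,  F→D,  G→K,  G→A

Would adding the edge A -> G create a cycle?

Adding A→G creates a cycle iff G can already reach A.
Path from G: G → A.
So G → … → A → G is a cycle.

Yes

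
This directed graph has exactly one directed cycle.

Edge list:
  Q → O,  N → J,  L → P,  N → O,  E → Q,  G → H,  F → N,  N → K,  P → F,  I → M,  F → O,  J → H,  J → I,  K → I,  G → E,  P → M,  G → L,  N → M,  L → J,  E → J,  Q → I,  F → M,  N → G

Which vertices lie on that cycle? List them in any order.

DFS with gray/black marking from N:
N gray
  O gray
  O black
  M gray
  M black
  K gray
    I gray
      I→M: M black — skip
    I black
  K black
  G gray
    E gray
      Q gray
        Q→O: O black — skip
        Q→I: I black — skip
      Q black
      J gray
        H gray
        H black
        J→I: I black — skip
      J black
    E black
    G→H: H black — skip
    L gray
      P gray
        F gray
          F→N: N is gray → back edge
Back edge closes the cycle N → G → L → P → F → N; its vertices are {F, G, L, N, P}.

F, G, L, N, P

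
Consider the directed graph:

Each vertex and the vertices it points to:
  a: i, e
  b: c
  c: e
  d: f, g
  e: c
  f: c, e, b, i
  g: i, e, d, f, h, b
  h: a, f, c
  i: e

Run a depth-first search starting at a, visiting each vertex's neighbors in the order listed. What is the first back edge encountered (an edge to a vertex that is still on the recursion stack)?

DFS from a (visiting each vertex's neighbors in the order listed); mark gray on enter, black on exit:
a gray
  i gray
    e gray
      c gray
        c→e: e is gray → back edge
First back edge: c → e.

c->e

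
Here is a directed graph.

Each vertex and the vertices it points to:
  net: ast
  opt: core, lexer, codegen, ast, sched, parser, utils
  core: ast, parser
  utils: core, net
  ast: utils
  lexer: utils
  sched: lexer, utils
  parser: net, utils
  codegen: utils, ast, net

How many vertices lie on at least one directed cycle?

5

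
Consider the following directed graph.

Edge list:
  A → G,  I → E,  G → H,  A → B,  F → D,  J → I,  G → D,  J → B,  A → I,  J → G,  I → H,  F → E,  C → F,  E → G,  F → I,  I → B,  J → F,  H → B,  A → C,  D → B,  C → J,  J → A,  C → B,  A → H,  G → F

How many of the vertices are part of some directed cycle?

A vertex is on a directed cycle iff it belongs to a strongly connected component of size ≥ 2 (or has a self-loop).
The vertices on cycles are {A, C, E, F, G, I, J} — 7 in total.

7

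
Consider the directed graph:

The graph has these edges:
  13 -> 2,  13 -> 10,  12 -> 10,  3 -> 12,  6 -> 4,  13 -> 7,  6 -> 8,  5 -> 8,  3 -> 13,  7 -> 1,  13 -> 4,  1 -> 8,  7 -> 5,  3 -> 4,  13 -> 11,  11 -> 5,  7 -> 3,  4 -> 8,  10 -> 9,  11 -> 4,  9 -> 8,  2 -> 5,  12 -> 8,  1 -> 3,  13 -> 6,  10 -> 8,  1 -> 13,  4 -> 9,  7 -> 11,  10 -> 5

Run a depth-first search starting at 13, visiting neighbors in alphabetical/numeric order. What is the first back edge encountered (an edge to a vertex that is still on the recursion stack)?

DFS from 13 (visiting neighbors in alphabetical/numeric order); mark gray on enter, black on exit:
13 gray
  2 gray
    5 gray
      8 gray
      8 black
    5 black
  2 black
  4 gray
    4→8: 8 black — skip
    9 gray
      9→8: 8 black — skip
    9 black
  4 black
  6 gray
    6→4: 4 black — skip
    6→8: 8 black — skip
  6 black
  7 gray
    1 gray
      3 gray
        3→4: 4 black — skip
        12 gray
          12→8: 8 black — skip
          10 gray
            10→5: 5 black — skip
            10→8: 8 black — skip
            10→9: 9 black — skip
          10 black
        12 black
        3→13: 13 is gray → back edge
First back edge: 3 → 13.

3→13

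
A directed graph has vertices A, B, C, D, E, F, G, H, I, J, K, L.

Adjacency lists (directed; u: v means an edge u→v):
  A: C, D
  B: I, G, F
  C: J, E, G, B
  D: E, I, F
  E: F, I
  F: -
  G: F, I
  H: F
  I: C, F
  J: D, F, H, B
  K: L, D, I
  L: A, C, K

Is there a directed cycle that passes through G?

Yes

G is on a cycle iff G can reach itself via ≥1 edge.
G → I → C → G — yes.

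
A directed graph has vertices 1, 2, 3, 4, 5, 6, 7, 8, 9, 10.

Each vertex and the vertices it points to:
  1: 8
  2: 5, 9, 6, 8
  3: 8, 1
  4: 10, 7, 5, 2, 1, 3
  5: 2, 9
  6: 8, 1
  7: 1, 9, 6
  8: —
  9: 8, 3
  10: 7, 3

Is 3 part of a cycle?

No

3 lies on a cycle iff there is a path from 3 back to itself.
Exploring from 3, it never reaches itself; equivalently, its strongly connected component is a singleton.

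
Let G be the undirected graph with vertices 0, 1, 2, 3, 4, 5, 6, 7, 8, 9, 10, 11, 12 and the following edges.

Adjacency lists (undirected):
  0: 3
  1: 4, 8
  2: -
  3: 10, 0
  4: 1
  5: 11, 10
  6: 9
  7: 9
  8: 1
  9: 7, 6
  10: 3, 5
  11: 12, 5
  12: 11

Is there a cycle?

DFS, tracking each vertex's parent; an edge to a visited non-parent vertex closes a cycle.
Start from 1:
visit 1 (parent –)
  visit 4 (parent 1)
    4–1: parent, skip
  visit 8 (parent 1)
    8–1: parent, skip
visit 0 (parent –)
  visit 3 (parent 0)
    visit 10 (parent 3)
      10–3: parent, skip
      visit 5 (parent 10)
        visit 11 (parent 5)
          visit 12 (parent 11)
            12–11: parent, skip
          11–5: parent, skip
        5–10: parent, skip
    3–0: parent, skip
visit 2 (parent –)
visit 6 (parent –)
  visit 9 (parent 6)
    visit 7 (parent 9)
      7–9: parent, skip
    9–6: parent, skip
No non-parent visited neighbor found — the graph is a forest.

No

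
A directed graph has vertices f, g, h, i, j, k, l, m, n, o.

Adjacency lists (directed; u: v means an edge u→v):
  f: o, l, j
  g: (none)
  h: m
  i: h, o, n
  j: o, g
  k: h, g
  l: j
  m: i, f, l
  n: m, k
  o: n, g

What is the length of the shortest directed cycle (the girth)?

For each vertex v, BFS finds the shortest path from v back to v.
The shortest such closed walk is n → m → i → n, length 3.

3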